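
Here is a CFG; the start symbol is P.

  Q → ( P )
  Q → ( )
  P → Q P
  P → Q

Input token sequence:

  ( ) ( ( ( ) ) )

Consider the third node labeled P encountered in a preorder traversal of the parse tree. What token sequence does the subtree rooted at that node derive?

[P [Q ( )] [P [Q ( [P [Q ( [P [Q ( )]] )]] )]]]

( ( ) )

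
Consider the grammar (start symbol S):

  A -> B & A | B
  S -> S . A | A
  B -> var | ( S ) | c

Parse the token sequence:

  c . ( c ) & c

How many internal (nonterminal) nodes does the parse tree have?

[S [S [A [B c]]] . [A [B ( [S [A [B c]]] )] & [A [B c]]]]

11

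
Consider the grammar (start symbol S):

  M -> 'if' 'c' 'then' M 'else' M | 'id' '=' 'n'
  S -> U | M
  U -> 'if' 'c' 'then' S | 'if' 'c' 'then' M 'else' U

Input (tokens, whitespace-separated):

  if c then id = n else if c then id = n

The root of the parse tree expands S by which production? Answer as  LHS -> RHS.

[S [U if c then [M id = n] else [U if c then [S [M id = n]]]]]

S -> U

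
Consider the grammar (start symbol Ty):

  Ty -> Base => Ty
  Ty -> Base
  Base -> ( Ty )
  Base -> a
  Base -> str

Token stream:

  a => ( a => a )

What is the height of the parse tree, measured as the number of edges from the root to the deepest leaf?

[Ty [Base a] => [Ty [Base ( [Ty [Base a] => [Ty [Base a]]] )]]]

6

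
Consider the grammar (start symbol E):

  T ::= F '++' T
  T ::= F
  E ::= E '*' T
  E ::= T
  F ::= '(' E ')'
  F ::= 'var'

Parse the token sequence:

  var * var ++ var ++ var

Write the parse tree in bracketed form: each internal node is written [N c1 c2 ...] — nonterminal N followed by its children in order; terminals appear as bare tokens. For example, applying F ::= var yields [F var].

[E [E [T [F var]]] * [T [F var] ++ [T [F var] ++ [T [F var]]]]]

E
E * T
T * T
F * T
var * T
var * F ++ T
var * var ++ T
var * var ++ F ++ T
var * var ++ var ++ T
var * var ++ var ++ F
var * var ++ var ++ var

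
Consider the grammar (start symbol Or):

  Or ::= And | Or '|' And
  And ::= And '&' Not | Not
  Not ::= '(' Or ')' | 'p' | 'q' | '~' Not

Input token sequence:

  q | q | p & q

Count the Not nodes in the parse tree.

4

[Or [Or [Or [And [Not q]]] | [And [Not q]]] | [And [And [Not p]] & [Not q]]]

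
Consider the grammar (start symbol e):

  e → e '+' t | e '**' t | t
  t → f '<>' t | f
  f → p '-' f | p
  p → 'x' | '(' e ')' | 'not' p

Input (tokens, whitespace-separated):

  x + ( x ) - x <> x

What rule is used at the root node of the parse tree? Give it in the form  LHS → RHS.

e → e '+' t

[e [e [t [f [p x]]]] + [t [f [p ( [e [t [f [p x]]]] )] - [f [p x]]] <> [t [f [p x]]]]]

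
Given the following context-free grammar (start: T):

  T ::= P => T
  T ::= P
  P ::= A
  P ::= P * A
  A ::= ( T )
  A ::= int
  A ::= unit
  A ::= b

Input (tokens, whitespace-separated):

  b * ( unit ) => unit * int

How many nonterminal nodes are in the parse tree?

13

[T [P [P [A b]] * [A ( [T [P [A unit]]] )]] => [T [P [P [A unit]] * [A int]]]]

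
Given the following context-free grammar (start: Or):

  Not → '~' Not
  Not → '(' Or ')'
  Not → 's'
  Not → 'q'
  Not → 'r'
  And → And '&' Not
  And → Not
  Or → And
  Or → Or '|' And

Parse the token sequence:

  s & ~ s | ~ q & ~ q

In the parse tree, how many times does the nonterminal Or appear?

[Or [Or [And [And [Not s]] & [Not ~ [Not s]]]] | [And [And [Not ~ [Not q]]] & [Not ~ [Not q]]]]

2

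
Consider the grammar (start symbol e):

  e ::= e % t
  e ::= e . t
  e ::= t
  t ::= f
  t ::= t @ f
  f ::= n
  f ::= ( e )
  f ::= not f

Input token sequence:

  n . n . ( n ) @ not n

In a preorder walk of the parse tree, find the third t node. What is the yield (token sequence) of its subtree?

( n ) @ not n

[e [e [e [t [f n]]] . [t [f n]]] . [t [t [f ( [e [t [f n]]] )]] @ [f not [f n]]]]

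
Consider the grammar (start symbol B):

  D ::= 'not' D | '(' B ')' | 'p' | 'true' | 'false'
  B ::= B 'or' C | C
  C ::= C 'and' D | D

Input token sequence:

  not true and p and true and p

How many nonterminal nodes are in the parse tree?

[B [C [C [C [C [D not [D true]]] and [D p]] and [D true]] and [D p]]]

10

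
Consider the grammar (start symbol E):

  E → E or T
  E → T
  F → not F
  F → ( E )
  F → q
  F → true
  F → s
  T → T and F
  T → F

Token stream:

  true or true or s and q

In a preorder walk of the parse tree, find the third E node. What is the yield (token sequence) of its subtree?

true

[E [E [E [T [F true]]] or [T [F true]]] or [T [T [F s]] and [F q]]]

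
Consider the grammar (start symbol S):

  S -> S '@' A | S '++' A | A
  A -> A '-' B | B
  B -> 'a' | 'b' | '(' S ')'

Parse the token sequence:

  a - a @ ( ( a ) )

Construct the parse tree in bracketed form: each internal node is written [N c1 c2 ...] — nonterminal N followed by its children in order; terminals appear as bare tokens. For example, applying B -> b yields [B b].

S
S @ A
A @ A
A - B @ A
B - B @ A
a - B @ A
a - a @ A
a - a @ B
a - a @ ( S )
a - a @ ( A )
a - a @ ( B )
a - a @ ( ( S ) )
a - a @ ( ( A ) )
a - a @ ( ( B ) )
a - a @ ( ( a ) )

[S [S [A [A [B a]] - [B a]]] @ [A [B ( [S [A [B ( [S [A [B a]]] )]]] )]]]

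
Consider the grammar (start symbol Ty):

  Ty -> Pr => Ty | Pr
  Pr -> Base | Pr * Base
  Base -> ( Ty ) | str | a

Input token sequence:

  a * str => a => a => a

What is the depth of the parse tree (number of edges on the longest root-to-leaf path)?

[Ty [Pr [Pr [Base a]] * [Base str]] => [Ty [Pr [Base a]] => [Ty [Pr [Base a]] => [Ty [Pr [Base a]]]]]]

6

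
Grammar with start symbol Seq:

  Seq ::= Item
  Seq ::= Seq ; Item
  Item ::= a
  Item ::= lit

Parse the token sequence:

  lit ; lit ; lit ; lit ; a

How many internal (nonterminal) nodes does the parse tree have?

10

[Seq [Seq [Seq [Seq [Seq [Item lit]] ; [Item lit]] ; [Item lit]] ; [Item lit]] ; [Item a]]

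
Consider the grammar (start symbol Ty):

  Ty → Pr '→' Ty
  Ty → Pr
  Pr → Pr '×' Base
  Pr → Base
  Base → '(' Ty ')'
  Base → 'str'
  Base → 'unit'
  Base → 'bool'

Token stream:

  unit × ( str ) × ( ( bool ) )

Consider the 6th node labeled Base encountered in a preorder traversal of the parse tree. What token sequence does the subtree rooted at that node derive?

[Ty [Pr [Pr [Pr [Base unit]] × [Base ( [Ty [Pr [Base str]]] )]] × [Base ( [Ty [Pr [Base ( [Ty [Pr [Base bool]]] )]]] )]]]

bool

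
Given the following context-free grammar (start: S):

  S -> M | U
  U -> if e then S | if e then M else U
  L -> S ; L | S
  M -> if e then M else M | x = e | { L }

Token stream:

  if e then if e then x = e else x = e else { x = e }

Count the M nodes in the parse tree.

[S [M if e then [M if e then [M x = e] else [M x = e]] else [M { [L [S [M x = e]]] }]]]

6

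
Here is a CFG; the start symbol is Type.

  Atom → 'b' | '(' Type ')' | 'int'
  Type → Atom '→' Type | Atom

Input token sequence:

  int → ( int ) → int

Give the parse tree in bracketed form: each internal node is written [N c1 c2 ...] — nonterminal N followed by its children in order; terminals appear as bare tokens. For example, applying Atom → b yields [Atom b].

[Type [Atom int] → [Type [Atom ( [Type [Atom int]] )] → [Type [Atom int]]]]

Type
Atom → Type
int → Type
int → Atom → Type
int → ( Type ) → Type
int → ( Atom ) → Type
int → ( int ) → Type
int → ( int ) → Atom
int → ( int ) → int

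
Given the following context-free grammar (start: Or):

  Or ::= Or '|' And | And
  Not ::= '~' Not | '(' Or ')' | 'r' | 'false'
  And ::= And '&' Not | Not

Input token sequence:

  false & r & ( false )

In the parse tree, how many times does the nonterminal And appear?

[Or [And [And [And [Not false]] & [Not r]] & [Not ( [Or [And [Not false]]] )]]]

4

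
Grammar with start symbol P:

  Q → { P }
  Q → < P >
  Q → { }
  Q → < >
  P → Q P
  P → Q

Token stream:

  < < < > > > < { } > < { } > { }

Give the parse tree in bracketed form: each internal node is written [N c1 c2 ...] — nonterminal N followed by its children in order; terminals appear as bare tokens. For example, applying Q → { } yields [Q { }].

[P [Q < [P [Q < [P [Q < >]] >]] >] [P [Q < [P [Q { }]] >] [P [Q < [P [Q { }]] >] [P [Q { }]]]]]

P
Q P
< P > P
< Q > P
< < P > > P
< < Q > > P
< < < > > > P
< < < > > > Q P
< < < > > > < P > P
< < < > > > < Q > P
< < < > > > < { } > P
< < < > > > < { } > Q P
< < < > > > < { } > < P > P
< < < > > > < { } > < Q > P
< < < > > > < { } > < { } > P
< < < > > > < { } > < { } > Q
< < < > > > < { } > < { } > { }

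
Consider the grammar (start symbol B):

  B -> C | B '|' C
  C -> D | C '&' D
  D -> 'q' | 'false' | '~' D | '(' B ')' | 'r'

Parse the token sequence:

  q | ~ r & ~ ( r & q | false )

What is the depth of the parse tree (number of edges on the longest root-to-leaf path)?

9

[B [B [C [D q]]] | [C [C [D ~ [D r]]] & [D ~ [D ( [B [B [C [C [D r]] & [D q]]] | [C [D false]]] )]]]]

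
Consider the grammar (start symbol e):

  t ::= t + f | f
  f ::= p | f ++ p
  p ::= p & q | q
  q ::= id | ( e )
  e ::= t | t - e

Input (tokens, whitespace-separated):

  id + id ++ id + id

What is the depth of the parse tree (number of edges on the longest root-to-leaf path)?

7

[e [t [t [t [f [p [q id]]]] + [f [f [p [q id]]] ++ [p [q id]]]] + [f [p [q id]]]]]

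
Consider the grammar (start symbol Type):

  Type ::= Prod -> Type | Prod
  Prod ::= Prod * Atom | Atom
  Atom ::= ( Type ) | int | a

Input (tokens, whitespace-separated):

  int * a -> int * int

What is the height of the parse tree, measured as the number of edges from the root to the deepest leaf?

[Type [Prod [Prod [Atom int]] * [Atom a]] -> [Type [Prod [Prod [Atom int]] * [Atom int]]]]

5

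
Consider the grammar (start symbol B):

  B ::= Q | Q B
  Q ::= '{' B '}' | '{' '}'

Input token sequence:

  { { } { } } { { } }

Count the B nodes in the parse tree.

[B [Q { [B [Q { }] [B [Q { }]]] }] [B [Q { [B [Q { }]] }]]]

5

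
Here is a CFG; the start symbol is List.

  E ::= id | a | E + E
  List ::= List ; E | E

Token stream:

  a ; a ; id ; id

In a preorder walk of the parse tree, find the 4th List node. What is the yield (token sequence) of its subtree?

a

[List [List [List [List [E a]] ; [E a]] ; [E id]] ; [E id]]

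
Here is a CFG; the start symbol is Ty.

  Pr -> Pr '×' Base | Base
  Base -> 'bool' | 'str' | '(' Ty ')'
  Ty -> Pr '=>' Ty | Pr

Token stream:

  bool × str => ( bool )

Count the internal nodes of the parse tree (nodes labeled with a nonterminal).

[Ty [Pr [Pr [Base bool]] × [Base str]] => [Ty [Pr [Base ( [Ty [Pr [Base bool]]] )]]]]

11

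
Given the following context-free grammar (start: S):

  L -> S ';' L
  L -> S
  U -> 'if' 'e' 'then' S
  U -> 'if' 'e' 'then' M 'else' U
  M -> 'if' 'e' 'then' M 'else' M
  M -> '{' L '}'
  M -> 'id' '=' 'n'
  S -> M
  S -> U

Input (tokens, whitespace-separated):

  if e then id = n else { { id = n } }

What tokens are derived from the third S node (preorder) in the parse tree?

[S [M if e then [M id = n] else [M { [L [S [M { [L [S [M id = n]]] }]]] }]]]

id = n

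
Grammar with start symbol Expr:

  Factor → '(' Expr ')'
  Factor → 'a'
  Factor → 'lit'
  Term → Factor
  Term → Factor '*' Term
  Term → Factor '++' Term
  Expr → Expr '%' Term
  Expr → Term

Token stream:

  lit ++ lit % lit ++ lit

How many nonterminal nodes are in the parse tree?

10

[Expr [Expr [Term [Factor lit] ++ [Term [Factor lit]]]] % [Term [Factor lit] ++ [Term [Factor lit]]]]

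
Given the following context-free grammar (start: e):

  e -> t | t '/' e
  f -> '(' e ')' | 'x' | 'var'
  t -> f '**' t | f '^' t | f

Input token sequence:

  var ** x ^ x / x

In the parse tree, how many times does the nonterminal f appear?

4

[e [t [f var] ** [t [f x] ^ [t [f x]]]] / [e [t [f x]]]]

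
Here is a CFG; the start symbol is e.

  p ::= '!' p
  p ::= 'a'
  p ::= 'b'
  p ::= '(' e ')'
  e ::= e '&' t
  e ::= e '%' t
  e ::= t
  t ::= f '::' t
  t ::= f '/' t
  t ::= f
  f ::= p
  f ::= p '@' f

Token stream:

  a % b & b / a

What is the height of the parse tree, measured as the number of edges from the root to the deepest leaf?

[e [e [e [t [f [p a]]]] % [t [f [p b]]]] & [t [f [p b]] / [t [f [p a]]]]]

6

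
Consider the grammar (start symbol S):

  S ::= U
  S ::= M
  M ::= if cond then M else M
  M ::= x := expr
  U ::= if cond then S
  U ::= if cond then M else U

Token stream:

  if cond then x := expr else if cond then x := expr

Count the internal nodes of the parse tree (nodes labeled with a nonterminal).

[S [U if cond then [M x := expr] else [U if cond then [S [M x := expr]]]]]

6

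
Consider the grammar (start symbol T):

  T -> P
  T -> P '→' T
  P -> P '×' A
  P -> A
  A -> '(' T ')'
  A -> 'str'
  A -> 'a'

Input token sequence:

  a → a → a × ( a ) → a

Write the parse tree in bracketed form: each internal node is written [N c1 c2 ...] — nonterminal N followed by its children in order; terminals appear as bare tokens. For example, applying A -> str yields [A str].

[T [P [A a]] → [T [P [A a]] → [T [P [P [A a]] × [A ( [T [P [A a]]] )]] → [T [P [A a]]]]]]

T
P → T
A → T
a → T
a → P → T
a → A → T
a → a → T
a → a → P → T
a → a → P × A → T
a → a → A × A → T
a → a → a × A → T
a → a → a × ( T ) → T
a → a → a × ( P ) → T
a → a → a × ( A ) → T
a → a → a × ( a ) → T
a → a → a × ( a ) → P
a → a → a × ( a ) → A
a → a → a × ( a ) → a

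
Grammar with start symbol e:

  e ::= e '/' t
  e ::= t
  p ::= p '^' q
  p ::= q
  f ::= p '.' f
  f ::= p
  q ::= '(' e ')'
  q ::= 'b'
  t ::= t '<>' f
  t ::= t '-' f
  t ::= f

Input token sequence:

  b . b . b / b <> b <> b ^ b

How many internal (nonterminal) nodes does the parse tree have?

26

[e [e [t [f [p [q b]] . [f [p [q b]] . [f [p [q b]]]]]]] / [t [t [t [f [p [q b]]]] <> [f [p [q b]]]] <> [f [p [p [q b]] ^ [q b]]]]]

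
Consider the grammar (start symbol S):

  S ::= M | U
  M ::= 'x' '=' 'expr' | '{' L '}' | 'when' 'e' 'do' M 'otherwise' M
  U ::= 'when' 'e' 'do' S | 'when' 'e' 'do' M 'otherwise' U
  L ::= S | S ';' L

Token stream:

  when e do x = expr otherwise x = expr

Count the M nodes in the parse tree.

3

[S [M when e do [M x = expr] otherwise [M x = expr]]]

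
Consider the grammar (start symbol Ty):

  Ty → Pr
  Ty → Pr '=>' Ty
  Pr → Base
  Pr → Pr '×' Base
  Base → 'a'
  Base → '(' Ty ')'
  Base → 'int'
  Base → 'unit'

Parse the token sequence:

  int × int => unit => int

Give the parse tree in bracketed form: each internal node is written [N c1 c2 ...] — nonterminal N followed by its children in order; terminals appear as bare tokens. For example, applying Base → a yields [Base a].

Ty
Pr => Ty
Pr × Base => Ty
Base × Base => Ty
int × Base => Ty
int × int => Ty
int × int => Pr => Ty
int × int => Base => Ty
int × int => unit => Ty
int × int => unit => Pr
int × int => unit => Base
int × int => unit => int

[Ty [Pr [Pr [Base int]] × [Base int]] => [Ty [Pr [Base unit]] => [Ty [Pr [Base int]]]]]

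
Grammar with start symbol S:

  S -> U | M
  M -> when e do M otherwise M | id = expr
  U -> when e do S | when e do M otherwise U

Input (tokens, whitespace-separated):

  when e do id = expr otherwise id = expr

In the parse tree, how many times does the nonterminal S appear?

[S [M when e do [M id = expr] otherwise [M id = expr]]]

1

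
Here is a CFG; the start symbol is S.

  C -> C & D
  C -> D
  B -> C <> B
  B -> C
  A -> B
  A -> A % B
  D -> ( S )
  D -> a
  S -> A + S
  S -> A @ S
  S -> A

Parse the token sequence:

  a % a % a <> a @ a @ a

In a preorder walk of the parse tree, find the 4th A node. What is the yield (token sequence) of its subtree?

a

[S [A [A [A [B [C [D a]]]] % [B [C [D a]]]] % [B [C [D a]] <> [B [C [D a]]]]] @ [S [A [B [C [D a]]]] @ [S [A [B [C [D a]]]]]]]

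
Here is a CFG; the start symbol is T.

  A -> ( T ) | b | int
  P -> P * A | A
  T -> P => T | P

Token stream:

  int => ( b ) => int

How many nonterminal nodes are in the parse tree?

[T [P [A int]] => [T [P [A ( [T [P [A b]]] )]] => [T [P [A int]]]]]

12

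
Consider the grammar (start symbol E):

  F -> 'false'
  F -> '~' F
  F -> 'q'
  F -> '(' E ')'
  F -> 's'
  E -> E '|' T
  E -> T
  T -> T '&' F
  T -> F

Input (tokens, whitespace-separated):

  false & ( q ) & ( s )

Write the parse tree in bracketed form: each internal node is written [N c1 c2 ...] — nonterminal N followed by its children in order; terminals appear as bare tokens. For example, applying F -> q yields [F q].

[E [T [T [T [F false]] & [F ( [E [T [F q]]] )]] & [F ( [E [T [F s]]] )]]]

E
T
T & F
T & F & F
F & F & F
false & F & F
false & ( E ) & F
false & ( T ) & F
false & ( F ) & F
false & ( q ) & F
false & ( q ) & ( E )
false & ( q ) & ( T )
false & ( q ) & ( F )
false & ( q ) & ( s )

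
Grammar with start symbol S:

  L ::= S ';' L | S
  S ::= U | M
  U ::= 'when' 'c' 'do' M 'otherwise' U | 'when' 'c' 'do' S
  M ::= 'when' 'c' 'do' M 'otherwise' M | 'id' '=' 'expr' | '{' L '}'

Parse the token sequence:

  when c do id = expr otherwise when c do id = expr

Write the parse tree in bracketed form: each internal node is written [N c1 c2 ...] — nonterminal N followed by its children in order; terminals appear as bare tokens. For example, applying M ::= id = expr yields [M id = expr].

S
U
when c do M otherwise U
when c do id = expr otherwise U
when c do id = expr otherwise when c do S
when c do id = expr otherwise when c do M
when c do id = expr otherwise when c do id = expr

[S [U when c do [M id = expr] otherwise [U when c do [S [M id = expr]]]]]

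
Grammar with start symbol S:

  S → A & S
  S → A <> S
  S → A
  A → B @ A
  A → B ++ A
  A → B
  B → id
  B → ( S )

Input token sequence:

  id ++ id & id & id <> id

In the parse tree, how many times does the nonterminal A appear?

5

[S [A [B id] ++ [A [B id]]] & [S [A [B id]] & [S [A [B id]] <> [S [A [B id]]]]]]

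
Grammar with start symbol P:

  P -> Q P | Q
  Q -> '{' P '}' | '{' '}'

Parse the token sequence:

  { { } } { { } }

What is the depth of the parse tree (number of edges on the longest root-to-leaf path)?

[P [Q { [P [Q { }]] }] [P [Q { [P [Q { }]] }]]]

5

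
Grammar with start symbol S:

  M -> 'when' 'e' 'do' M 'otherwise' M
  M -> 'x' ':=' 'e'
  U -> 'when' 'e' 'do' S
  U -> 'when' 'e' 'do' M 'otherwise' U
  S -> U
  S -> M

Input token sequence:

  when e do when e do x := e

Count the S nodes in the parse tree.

[S [U when e do [S [U when e do [S [M x := e]]]]]]

3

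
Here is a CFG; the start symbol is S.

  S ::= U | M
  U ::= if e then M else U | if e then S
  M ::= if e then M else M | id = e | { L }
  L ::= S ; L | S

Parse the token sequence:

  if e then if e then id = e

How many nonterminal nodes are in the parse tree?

[S [U if e then [S [U if e then [S [M id = e]]]]]]

6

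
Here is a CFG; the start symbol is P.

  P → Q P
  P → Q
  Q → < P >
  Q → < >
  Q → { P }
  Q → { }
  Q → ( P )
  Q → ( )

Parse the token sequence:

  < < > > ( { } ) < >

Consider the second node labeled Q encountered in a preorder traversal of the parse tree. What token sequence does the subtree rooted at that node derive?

[P [Q < [P [Q < >]] >] [P [Q ( [P [Q { }]] )] [P [Q < >]]]]

< >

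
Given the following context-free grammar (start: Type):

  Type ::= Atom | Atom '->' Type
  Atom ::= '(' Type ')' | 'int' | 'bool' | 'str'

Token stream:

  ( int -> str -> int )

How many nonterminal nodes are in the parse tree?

[Type [Atom ( [Type [Atom int] -> [Type [Atom str] -> [Type [Atom int]]]] )]]

8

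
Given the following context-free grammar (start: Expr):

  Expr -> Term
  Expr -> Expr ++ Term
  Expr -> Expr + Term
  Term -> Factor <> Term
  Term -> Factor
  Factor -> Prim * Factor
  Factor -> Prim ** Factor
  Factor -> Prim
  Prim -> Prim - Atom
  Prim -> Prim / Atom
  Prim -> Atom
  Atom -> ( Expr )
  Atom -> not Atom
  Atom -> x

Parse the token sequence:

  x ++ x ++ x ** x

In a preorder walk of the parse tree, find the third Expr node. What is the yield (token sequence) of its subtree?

x

[Expr [Expr [Expr [Term [Factor [Prim [Atom x]]]]] ++ [Term [Factor [Prim [Atom x]]]]] ++ [Term [Factor [Prim [Atom x]] ** [Factor [Prim [Atom x]]]]]]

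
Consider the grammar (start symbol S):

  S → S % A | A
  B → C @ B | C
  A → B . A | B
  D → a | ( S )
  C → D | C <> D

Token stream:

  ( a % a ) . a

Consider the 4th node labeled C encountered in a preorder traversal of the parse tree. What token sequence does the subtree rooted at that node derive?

a

[S [A [B [C [D ( [S [S [A [B [C [D a]]]]] % [A [B [C [D a]]]]] )]]] . [A [B [C [D a]]]]]]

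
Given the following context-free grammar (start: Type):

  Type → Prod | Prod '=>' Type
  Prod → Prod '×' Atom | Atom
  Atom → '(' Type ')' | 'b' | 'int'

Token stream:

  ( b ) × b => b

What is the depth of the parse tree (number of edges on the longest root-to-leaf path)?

7

[Type [Prod [Prod [Atom ( [Type [Prod [Atom b]]] )]] × [Atom b]] => [Type [Prod [Atom b]]]]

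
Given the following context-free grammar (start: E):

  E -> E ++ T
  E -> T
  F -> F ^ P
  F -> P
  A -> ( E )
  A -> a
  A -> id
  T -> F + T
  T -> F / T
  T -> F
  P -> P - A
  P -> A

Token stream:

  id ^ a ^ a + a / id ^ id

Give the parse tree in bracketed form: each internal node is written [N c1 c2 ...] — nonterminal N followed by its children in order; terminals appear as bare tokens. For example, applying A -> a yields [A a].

E
T
F + T
F ^ P + T
F ^ P ^ P + T
P ^ P ^ P + T
A ^ P ^ P + T
id ^ P ^ P + T
id ^ A ^ P + T
id ^ a ^ P + T
id ^ a ^ A + T
id ^ a ^ a + T
id ^ a ^ a + F / T
id ^ a ^ a + P / T
id ^ a ^ a + A / T
id ^ a ^ a + a / T
id ^ a ^ a + a / F
id ^ a ^ a + a / F ^ P
id ^ a ^ a + a / P ^ P
id ^ a ^ a + a / A ^ P
id ^ a ^ a + a / id ^ P
id ^ a ^ a + a / id ^ A
id ^ a ^ a + a / id ^ id

[E [T [F [F [F [P [A id]]] ^ [P [A a]]] ^ [P [A a]]] + [T [F [P [A a]]] / [T [F [F [P [A id]]] ^ [P [A id]]]]]]]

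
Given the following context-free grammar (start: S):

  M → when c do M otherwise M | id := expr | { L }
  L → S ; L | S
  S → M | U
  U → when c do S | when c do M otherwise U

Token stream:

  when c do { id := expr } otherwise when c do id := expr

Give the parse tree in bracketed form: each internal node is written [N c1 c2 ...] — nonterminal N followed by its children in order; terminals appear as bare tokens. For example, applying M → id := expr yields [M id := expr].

S
U
when c do M otherwise U
when c do { L } otherwise U
when c do { S } otherwise U
when c do { M } otherwise U
when c do { id := expr } otherwise U
when c do { id := expr } otherwise when c do S
when c do { id := expr } otherwise when c do M
when c do { id := expr } otherwise when c do id := expr

[S [U when c do [M { [L [S [M id := expr]]] }] otherwise [U when c do [S [M id := expr]]]]]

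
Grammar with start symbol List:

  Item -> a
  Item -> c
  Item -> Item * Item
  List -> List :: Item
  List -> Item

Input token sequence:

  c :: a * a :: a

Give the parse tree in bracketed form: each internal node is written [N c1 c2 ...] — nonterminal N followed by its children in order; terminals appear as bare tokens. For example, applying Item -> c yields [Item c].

[List [List [List [Item c]] :: [Item [Item a] * [Item a]]] :: [Item a]]

List
List :: Item
List :: Item :: Item
Item :: Item :: Item
c :: Item :: Item
c :: Item * Item :: Item
c :: a * Item :: Item
c :: a * a :: Item
c :: a * a :: a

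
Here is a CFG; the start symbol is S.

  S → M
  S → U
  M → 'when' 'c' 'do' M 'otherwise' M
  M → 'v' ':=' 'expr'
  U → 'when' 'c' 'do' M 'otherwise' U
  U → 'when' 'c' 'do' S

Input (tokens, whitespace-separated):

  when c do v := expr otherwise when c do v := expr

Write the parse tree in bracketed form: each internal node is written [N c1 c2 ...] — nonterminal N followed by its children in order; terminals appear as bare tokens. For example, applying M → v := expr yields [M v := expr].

[S [U when c do [M v := expr] otherwise [U when c do [S [M v := expr]]]]]

S
U
when c do M otherwise U
when c do v := expr otherwise U
when c do v := expr otherwise when c do S
when c do v := expr otherwise when c do M
when c do v := expr otherwise when c do v := expr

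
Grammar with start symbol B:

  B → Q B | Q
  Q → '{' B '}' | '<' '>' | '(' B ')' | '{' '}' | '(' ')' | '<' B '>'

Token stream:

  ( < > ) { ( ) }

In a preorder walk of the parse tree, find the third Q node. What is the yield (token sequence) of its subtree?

{ ( ) }

[B [Q ( [B [Q < >]] )] [B [Q { [B [Q ( )]] }]]]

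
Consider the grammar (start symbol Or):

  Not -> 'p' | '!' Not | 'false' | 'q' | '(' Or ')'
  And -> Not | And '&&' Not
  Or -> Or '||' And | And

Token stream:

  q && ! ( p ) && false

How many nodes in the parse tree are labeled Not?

[Or [And [And [And [Not q]] && [Not ! [Not ( [Or [And [Not p]]] )]]] && [Not false]]]

5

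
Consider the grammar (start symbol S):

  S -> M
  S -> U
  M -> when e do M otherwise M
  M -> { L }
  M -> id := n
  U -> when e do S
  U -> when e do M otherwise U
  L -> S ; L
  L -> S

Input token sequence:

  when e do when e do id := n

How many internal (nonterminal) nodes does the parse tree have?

[S [U when e do [S [U when e do [S [M id := n]]]]]]

6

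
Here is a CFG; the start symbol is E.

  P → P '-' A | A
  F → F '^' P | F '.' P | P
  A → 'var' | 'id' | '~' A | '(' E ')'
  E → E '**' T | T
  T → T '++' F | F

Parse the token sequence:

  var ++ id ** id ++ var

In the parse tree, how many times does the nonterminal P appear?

4

[E [E [T [T [F [P [A var]]]] ++ [F [P [A id]]]]] ** [T [T [F [P [A id]]]] ++ [F [P [A var]]]]]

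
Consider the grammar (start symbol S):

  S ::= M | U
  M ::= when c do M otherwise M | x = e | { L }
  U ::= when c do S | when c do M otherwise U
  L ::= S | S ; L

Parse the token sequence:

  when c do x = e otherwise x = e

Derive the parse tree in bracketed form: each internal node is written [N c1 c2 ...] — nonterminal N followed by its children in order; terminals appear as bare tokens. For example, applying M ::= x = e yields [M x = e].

[S [M when c do [M x = e] otherwise [M x = e]]]

S
M
when c do M otherwise M
when c do x = e otherwise M
when c do x = e otherwise x = e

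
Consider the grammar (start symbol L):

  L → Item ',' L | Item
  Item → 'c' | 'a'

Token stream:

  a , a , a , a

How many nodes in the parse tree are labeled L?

4

[L [Item a] , [L [Item a] , [L [Item a] , [L [Item a]]]]]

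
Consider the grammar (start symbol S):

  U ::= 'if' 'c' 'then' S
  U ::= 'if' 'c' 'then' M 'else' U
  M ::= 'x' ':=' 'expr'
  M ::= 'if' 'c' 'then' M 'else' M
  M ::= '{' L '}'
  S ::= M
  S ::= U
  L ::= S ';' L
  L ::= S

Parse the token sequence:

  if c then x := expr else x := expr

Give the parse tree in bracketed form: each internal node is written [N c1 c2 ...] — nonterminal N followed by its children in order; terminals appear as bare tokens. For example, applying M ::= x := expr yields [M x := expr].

S
M
if c then M else M
if c then x := expr else M
if c then x := expr else x := expr

[S [M if c then [M x := expr] else [M x := expr]]]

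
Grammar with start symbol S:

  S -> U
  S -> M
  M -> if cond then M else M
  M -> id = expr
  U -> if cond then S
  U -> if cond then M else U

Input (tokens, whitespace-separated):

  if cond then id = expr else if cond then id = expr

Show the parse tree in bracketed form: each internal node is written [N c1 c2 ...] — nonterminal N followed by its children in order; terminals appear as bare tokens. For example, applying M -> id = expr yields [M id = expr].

S
U
if cond then M else U
if cond then id = expr else U
if cond then id = expr else if cond then S
if cond then id = expr else if cond then M
if cond then id = expr else if cond then id = expr

[S [U if cond then [M id = expr] else [U if cond then [S [M id = expr]]]]]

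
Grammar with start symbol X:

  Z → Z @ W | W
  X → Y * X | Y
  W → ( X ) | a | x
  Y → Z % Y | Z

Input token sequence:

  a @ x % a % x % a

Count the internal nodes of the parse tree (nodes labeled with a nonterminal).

15

[X [Y [Z [Z [W a]] @ [W x]] % [Y [Z [W a]] % [Y [Z [W x]] % [Y [Z [W a]]]]]]]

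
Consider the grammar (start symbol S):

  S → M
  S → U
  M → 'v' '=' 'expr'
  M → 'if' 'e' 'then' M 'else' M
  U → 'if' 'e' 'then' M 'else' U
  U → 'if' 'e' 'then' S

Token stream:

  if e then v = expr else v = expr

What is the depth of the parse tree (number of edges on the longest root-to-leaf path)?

[S [M if e then [M v = expr] else [M v = expr]]]

3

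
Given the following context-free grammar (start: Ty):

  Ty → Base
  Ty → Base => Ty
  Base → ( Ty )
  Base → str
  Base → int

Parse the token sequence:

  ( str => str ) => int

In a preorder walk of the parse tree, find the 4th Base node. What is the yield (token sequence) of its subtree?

int

[Ty [Base ( [Ty [Base str] => [Ty [Base str]]] )] => [Ty [Base int]]]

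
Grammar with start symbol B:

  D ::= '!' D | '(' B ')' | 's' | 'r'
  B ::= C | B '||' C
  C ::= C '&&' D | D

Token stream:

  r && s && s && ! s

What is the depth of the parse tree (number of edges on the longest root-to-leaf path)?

[B [C [C [C [C [D r]] && [D s]] && [D s]] && [D ! [D s]]]]

6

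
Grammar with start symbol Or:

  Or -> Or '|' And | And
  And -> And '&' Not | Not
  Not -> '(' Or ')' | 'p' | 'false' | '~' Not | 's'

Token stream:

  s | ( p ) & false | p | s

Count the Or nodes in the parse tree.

5

[Or [Or [Or [Or [And [Not s]]] | [And [And [Not ( [Or [And [Not p]]] )]] & [Not false]]] | [And [Not p]]] | [And [Not s]]]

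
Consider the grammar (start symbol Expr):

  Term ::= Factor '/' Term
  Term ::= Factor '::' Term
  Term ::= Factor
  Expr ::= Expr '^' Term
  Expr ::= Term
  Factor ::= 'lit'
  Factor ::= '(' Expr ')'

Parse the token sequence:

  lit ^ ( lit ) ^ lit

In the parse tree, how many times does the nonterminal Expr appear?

4

[Expr [Expr [Expr [Term [Factor lit]]] ^ [Term [Factor ( [Expr [Term [Factor lit]]] )]]] ^ [Term [Factor lit]]]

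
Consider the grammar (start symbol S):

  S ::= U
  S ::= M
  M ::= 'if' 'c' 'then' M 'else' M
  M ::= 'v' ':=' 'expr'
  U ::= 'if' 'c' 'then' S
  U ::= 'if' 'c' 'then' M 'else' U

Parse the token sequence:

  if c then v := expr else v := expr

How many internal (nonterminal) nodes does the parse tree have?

[S [M if c then [M v := expr] else [M v := expr]]]

4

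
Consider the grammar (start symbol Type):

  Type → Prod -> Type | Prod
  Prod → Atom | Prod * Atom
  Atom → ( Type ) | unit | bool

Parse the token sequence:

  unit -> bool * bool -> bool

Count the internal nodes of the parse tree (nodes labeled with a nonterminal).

11

[Type [Prod [Atom unit]] -> [Type [Prod [Prod [Atom bool]] * [Atom bool]] -> [Type [Prod [Atom bool]]]]]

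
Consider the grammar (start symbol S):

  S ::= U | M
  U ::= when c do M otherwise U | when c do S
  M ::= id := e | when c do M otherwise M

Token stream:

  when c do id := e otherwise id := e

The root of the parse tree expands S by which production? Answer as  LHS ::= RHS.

S ::= M

[S [M when c do [M id := e] otherwise [M id := e]]]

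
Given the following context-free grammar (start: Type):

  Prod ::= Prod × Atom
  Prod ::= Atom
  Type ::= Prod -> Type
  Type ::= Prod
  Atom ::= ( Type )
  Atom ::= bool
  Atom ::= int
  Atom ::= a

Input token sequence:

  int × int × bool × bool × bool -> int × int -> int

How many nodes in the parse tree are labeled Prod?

8

[Type [Prod [Prod [Prod [Prod [Prod [Atom int]] × [Atom int]] × [Atom bool]] × [Atom bool]] × [Atom bool]] -> [Type [Prod [Prod [Atom int]] × [Atom int]] -> [Type [Prod [Atom int]]]]]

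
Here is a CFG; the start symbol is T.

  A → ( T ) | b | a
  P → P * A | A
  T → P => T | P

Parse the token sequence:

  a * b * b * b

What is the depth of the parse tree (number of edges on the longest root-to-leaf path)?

[T [P [P [P [P [A a]] * [A b]] * [A b]] * [A b]]]

6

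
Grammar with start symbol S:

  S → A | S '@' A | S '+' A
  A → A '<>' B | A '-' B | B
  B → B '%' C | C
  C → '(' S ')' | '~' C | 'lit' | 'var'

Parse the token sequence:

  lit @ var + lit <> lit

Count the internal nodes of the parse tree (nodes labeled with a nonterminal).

15

[S [S [S [A [B [C lit]]]] @ [A [B [C var]]]] + [A [A [B [C lit]]] <> [B [C lit]]]]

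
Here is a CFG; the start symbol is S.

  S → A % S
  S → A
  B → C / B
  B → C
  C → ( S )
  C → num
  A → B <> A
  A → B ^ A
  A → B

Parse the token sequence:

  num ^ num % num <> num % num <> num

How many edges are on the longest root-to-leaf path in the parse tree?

[S [A [B [C num]] ^ [A [B [C num]]]] % [S [A [B [C num]] <> [A [B [C num]]]] % [S [A [B [C num]] <> [A [B [C num]]]]]]]

7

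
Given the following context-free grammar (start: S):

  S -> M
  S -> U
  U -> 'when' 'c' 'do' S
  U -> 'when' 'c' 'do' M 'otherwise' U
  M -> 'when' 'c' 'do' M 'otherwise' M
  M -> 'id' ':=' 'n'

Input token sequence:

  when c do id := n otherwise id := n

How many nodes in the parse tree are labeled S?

[S [M when c do [M id := n] otherwise [M id := n]]]

1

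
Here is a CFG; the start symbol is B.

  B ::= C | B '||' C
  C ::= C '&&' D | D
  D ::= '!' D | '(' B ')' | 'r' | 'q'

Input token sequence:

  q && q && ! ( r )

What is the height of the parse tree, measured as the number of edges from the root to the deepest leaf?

[B [C [C [C [D q]] && [D q]] && [D ! [D ( [B [C [D r]]] )]]]]

7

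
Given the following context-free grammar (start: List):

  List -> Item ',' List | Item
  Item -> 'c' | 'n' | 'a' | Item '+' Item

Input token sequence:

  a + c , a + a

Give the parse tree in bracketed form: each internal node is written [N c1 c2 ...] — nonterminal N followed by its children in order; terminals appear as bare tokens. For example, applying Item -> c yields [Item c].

List
Item , List
Item + Item , List
a + Item , List
a + c , List
a + c , Item
a + c , Item + Item
a + c , a + Item
a + c , a + a

[List [Item [Item a] + [Item c]] , [List [Item [Item a] + [Item a]]]]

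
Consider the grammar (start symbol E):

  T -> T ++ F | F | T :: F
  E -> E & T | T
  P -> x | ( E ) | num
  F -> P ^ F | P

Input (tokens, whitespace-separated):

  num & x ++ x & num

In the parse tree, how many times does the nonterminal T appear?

[E [E [E [T [F [P num]]]] & [T [T [F [P x]]] ++ [F [P x]]]] & [T [F [P num]]]]

4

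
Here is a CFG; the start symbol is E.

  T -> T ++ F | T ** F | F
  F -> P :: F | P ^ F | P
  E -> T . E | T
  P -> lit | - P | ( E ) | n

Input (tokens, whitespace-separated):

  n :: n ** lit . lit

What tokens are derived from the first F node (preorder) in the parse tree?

n :: n

[E [T [T [F [P n] :: [F [P n]]]] ** [F [P lit]]] . [E [T [F [P lit]]]]]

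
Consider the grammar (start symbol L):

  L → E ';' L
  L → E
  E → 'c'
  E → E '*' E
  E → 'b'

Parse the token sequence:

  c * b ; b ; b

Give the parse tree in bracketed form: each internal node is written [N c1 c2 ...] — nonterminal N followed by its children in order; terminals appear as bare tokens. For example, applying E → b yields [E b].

L
E ; L
E * E ; L
c * E ; L
c * b ; L
c * b ; E ; L
c * b ; b ; L
c * b ; b ; E
c * b ; b ; b

[L [E [E c] * [E b]] ; [L [E b] ; [L [E b]]]]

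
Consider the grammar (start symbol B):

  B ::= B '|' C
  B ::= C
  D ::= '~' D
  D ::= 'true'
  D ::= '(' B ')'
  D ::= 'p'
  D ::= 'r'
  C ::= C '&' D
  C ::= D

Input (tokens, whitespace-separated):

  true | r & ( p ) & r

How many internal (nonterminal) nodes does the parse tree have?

13

[B [B [C [D true]]] | [C [C [C [D r]] & [D ( [B [C [D p]]] )]] & [D r]]]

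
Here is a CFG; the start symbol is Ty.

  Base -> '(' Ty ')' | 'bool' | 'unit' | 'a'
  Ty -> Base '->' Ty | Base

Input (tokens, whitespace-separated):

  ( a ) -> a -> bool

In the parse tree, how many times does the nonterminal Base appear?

[Ty [Base ( [Ty [Base a]] )] -> [Ty [Base a] -> [Ty [Base bool]]]]

4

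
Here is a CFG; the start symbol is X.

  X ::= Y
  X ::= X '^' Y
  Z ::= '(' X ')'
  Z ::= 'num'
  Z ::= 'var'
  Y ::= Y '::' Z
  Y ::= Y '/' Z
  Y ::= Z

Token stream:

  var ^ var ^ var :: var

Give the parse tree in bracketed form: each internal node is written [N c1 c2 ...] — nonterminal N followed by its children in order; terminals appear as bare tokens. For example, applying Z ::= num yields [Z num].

X
X ^ Y
X ^ Y ^ Y
Y ^ Y ^ Y
Z ^ Y ^ Y
var ^ Y ^ Y
var ^ Z ^ Y
var ^ var ^ Y
var ^ var ^ Y :: Z
var ^ var ^ Z :: Z
var ^ var ^ var :: Z
var ^ var ^ var :: var

[X [X [X [Y [Z var]]] ^ [Y [Z var]]] ^ [Y [Y [Z var]] :: [Z var]]]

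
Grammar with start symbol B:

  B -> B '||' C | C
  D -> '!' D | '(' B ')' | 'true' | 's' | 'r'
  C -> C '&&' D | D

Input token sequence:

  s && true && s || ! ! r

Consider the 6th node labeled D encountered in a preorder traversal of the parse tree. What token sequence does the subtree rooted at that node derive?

[B [B [C [C [C [D s]] && [D true]] && [D s]]] || [C [D ! [D ! [D r]]]]]

r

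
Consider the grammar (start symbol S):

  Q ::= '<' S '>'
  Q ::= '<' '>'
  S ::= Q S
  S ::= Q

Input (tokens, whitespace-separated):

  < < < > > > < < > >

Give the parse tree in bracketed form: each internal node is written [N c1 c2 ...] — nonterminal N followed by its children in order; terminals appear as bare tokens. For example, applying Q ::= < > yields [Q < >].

S
Q S
< S > S
< Q > S
< < S > > S
< < Q > > S
< < < > > > S
< < < > > > Q
< < < > > > < S >
< < < > > > < Q >
< < < > > > < < > >

[S [Q < [S [Q < [S [Q < >]] >]] >] [S [Q < [S [Q < >]] >]]]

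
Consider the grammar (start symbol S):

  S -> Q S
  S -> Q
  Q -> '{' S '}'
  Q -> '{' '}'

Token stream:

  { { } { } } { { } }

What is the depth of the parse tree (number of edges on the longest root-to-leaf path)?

5

[S [Q { [S [Q { }] [S [Q { }]]] }] [S [Q { [S [Q { }]] }]]]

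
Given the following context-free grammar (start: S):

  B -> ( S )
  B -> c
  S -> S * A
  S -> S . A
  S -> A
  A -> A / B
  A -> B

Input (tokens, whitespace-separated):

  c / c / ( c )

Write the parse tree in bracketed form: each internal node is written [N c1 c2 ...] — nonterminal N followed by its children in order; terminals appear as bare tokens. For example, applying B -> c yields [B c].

[S [A [A [A [B c]] / [B c]] / [B ( [S [A [B c]]] )]]]

S
A
A / B
A / B / B
B / B / B
c / B / B
c / c / B
c / c / ( S )
c / c / ( A )
c / c / ( B )
c / c / ( c )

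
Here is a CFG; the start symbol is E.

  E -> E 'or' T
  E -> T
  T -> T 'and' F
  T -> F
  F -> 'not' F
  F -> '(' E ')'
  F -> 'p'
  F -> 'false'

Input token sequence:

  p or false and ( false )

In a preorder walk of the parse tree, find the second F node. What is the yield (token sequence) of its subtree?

[E [E [T [F p]]] or [T [T [F false]] and [F ( [E [T [F false]]] )]]]

false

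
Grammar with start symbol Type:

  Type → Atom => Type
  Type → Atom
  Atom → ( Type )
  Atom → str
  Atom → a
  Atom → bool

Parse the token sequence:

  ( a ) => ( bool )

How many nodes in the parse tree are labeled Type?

[Type [Atom ( [Type [Atom a]] )] => [Type [Atom ( [Type [Atom bool]] )]]]

4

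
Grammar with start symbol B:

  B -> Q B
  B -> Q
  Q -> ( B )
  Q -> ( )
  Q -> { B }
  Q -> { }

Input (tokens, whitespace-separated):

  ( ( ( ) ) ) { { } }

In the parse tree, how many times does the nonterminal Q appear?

[B [Q ( [B [Q ( [B [Q ( )]] )]] )] [B [Q { [B [Q { }]] }]]]

5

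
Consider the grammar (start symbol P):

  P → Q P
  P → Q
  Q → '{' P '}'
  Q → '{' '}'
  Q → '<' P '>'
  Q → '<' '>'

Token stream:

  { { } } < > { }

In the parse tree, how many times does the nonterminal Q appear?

[P [Q { [P [Q { }]] }] [P [Q < >] [P [Q { }]]]]

4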